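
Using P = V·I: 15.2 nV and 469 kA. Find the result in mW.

7.1288 mW

15.2 × 10^-9 × 469 × 10^3 = 7128.8 × 10^-6 W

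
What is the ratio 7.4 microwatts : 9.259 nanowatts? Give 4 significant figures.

(7.4 × 10⁻⁶) / (9.259 × 10⁻⁹) = 0.79922 × 10³

799.2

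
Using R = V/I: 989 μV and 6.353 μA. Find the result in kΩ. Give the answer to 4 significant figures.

0.1557 kΩ

(989 × 10⁻⁶) / (6.353 × 10⁻⁶) = 155.674 Ω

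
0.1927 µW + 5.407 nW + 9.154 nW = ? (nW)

In nW:
  0.1927 µW = 0.1927e3 nW = 192.7
  5.407 nW → 5.407
  9.154 nW → 9.154
Sum: 192.7 + 5.407 + 9.154 = 207.261

207.261 nW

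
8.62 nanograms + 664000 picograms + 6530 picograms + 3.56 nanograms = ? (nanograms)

682.71 nanograms

In nanograms:
  8.62 nanograms → 8.62
  664000 picograms = 664000e-3 nanograms = 664
  6530 picograms = 6530e-3 nanograms = 6.53
  3.56 nanograms → 3.56
Sum: 8.62 + 664 + 6.53 + 3.56 = 682.71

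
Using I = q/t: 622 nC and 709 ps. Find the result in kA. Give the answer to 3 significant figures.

(622 × 10⁻⁹) / (709 × 10⁻¹²) = 0.87729 × 10³ A

0.877 kA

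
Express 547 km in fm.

547000000000000000000 fm

kilo = 10^3, femto = 10^-15; factor is 10^18.
547 × 10^18 = 547000000000000000000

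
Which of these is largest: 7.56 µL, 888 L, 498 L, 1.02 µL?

888 L

7.56 µL = 0.00000756 L
888 L = 888 L
498 L = 498 L
1.02 µL = 0.00000102 L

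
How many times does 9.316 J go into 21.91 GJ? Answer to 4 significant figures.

2352000000

(21.91 × 10⁹) / (9.316) = 2.3519 × 10⁹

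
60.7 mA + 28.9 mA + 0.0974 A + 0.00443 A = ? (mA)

In mA:
  60.7 mA → 60.7
  28.9 mA → 28.9
  0.0974 A = 0.0974 × 10^3 mA = 97.4
  0.00443 A = 0.00443 × 10^3 mA = 4.43
Sum: 60.7 + 28.9 + 97.4 + 4.43 = 191.43

191.43 mA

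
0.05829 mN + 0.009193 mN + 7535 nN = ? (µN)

75.018 µN

In µN:
  0.05829 mN = 0.05829 × 10³ µN = 58.29
  0.009193 mN = 0.009193 × 10³ µN = 9.193
  7535 nN = 7535 × 10⁻³ µN = 7.535
Sum: 58.29 + 9.193 + 7.535 = 75.018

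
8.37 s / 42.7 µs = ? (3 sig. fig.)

196000

(8.37) / (42.7 × 10⁻⁶) = 0.196 × 10⁶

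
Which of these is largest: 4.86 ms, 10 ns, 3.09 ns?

4.86 ms = 0.00486 s
10 ns = 0.00000001 s
3.09 ns = 0.00000000309 s

4.86 ms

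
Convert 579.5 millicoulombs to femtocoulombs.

milli = 10^-3, femto = 10^-15; factor is 10^12.
579.5 × 10^12 = 579500000000000

579500000000000 femtocoulombs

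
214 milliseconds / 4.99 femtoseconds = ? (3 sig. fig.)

42900000000000

(214e-3) / (4.99e-15) = 42.89e12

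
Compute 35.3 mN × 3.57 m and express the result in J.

0.126021 J

35.3 × 10⁻³ × 3.57 = 126.021 × 10⁻³ J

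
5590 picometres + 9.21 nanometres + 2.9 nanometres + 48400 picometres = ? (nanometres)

66.1 nanometres

In nanometres:
  5590 picometres = 5590 × 10^-3 nanometres = 5.59
  9.21 nanometres → 9.21
  2.9 nanometres → 2.9
  48400 picometres = 48400 × 10^-3 nanometres = 48.4
Sum: 5.59 + 9.21 + 2.9 + 48.4 = 66.1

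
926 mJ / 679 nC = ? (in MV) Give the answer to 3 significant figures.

(926 × 10⁻³) / (679 × 10⁻⁹) = 1.3638 × 10⁶ V

1.36 MV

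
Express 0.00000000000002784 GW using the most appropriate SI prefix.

= 27.84 × 10^-6 W; 10^-6 is micro.

27.84 µW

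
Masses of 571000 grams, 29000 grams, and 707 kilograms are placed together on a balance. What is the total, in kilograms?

1307 kilograms

In kilograms:
  571000 grams = 571000e-3 kilograms = 571
  29000 grams = 29000e-3 kilograms = 29
  707 kilograms → 707
Sum: 571 + 29 + 707 = 1307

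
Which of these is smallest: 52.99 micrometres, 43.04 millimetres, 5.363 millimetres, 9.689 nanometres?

52.99 micrometres = 0.00005299 metres
43.04 millimetres = 0.04304 metres
5.363 millimetres = 0.005363 metres
9.689 nanometres = 0.000000009689 metres

9.689 nanometres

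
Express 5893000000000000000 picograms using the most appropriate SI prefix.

= 5.893 × 10^6 grams; 10^6 is mega.

5.893 megagrams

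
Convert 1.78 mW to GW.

0.00000000000178 GW

milli = 10⁻³, giga = 10⁹; factor is 10⁻¹².
1.78 × 10⁻¹² = 0.00000000000178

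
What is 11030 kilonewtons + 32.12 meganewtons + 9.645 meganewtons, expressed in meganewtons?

In meganewtons:
  11030 kilonewtons = 11030e-3 meganewtons = 11.03
  32.12 meganewtons → 32.12
  9.645 meganewtons → 9.645
Sum: 11.03 + 32.12 + 9.645 = 52.795

52.795 meganewtons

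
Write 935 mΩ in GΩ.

0.000000000935 GΩ

milli = 1e-3, giga = 1e9; factor is 1e-12.
935 × 1e-12 = 0.000000000935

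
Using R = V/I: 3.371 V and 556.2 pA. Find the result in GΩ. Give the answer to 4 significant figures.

6.061 GΩ

(3.371) / (556.2 × 10⁻¹²) = 0.00606077 × 10¹² Ω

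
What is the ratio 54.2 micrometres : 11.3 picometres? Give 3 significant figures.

4800000

(54.2 × 10^-6) / (11.3 × 10^-12) = 4.796 × 10^6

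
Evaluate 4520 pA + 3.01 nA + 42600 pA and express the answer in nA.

50.13 nA

In nA:
  4520 pA = 4520 × 10⁻³ nA = 4.52
  3.01 nA → 3.01
  42600 pA = 42600 × 10⁻³ nA = 42.6
Sum: 4.52 + 3.01 + 42.6 = 50.13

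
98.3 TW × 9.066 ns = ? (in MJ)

0.8911878 MJ

98.3 × 10^12 × 9.066 × 10^-9 = 891.1878 × 10^3 J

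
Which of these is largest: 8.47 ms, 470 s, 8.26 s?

470 s

8.47 ms = 0.00847 s
470 s = 470 s
8.26 s = 8.26 s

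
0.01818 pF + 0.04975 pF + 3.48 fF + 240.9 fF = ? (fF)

In fF:
  0.01818 pF = 0.01818e3 fF = 18.18
  0.04975 pF = 0.04975e3 fF = 49.75
  3.48 fF → 3.48
  240.9 fF → 240.9
Sum: 18.18 + 49.75 + 3.48 + 240.9 = 312.31

312.31 fF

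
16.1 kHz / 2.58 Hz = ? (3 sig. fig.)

6240

(16.1 × 10^3) / (2.58) = 6.24 × 10^3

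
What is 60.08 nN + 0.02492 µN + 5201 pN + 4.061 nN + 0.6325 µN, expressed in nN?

726.762 nN

In nN:
  60.08 nN → 60.08
  0.02492 µN = 0.02492e3 nN = 24.92
  5201 pN = 5201e-3 nN = 5.201
  4.061 nN → 4.061
  0.6325 µN = 0.6325e3 nN = 632.5
Sum: 60.08 + 24.92 + 5.201 + 4.061 + 632.5 = 726.762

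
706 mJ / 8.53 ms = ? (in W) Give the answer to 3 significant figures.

82.8 W

(706e-3) / (8.53e-3) = 82.767 W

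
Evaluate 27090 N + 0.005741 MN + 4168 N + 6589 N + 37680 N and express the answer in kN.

In kN:
  27090 N = 27090e-3 kN = 27.09
  0.005741 MN = 0.005741e3 kN = 5.741
  4168 N = 4168e-3 kN = 4.168
  6589 N = 6589e-3 kN = 6.589
  37680 N = 37680e-3 kN = 37.68
Sum: 27.09 + 5.741 + 4.168 + 6.589 + 37.68 = 81.268

81.268 kN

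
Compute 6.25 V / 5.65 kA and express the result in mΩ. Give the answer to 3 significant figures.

1.11 mΩ

(6.25) / (5.65 × 10^3) = 1.1062 × 10^-3 Ω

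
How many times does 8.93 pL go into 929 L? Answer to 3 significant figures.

(929) / (8.93e-12) = 104e12

104000000000000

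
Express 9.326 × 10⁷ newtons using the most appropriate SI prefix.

= 93.26 × 10⁶ newtons; 10⁶ is mega.

93.26 meganewtons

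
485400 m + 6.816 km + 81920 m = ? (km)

574.136 km

In km:
  485400 m = 485400 × 10^-3 km = 485.4
  6.816 km → 6.816
  81920 m = 81920 × 10^-3 km = 81.92
Sum: 485.4 + 6.816 + 81.92 = 574.136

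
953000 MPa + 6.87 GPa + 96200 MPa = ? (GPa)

In GPa:
  953000 MPa = 953000 × 10⁻³ GPa = 953
  6.87 GPa → 6.87
  96200 MPa = 96200 × 10⁻³ GPa = 96.2
Sum: 953 + 6.87 + 96.2 = 1056.07

1056.07 GPa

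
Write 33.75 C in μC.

(no prefix) = 1e0, micro = 1e-6; factor is 1e6.
33.75 × 1e6 = 33750000

33750000 μC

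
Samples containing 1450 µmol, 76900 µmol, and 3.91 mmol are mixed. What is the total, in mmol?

In mmol:
  1450 µmol = 1450e-3 mmol = 1.45
  76900 µmol = 76900e-3 mmol = 76.9
  3.91 mmol → 3.91
Sum: 1.45 + 76.9 + 3.91 = 82.26

82.26 mmol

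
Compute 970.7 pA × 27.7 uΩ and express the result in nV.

0.00002688839 nV

970.7 × 10⁻¹² × 27.7 × 10⁻⁶ = 26888.39 × 10⁻¹⁸ V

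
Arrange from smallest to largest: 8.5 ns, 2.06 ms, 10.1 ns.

8.5 ns = 0.0000000085 s
2.06 ms = 0.00206 s
10.1 ns = 0.0000000101 s

8.5 ns < 10.1 ns < 2.06 ms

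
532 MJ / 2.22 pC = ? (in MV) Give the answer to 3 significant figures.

240000000000000 MV

(532 × 10⁶) / (2.22 × 10⁻¹²) = 239.64 × 10¹⁸ V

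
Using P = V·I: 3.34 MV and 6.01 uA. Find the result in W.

20.0734 W

3.34e6 × 6.01e-6 = 20.0734 W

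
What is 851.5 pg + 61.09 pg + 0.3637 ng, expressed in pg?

In pg:
  851.5 pg → 851.5
  61.09 pg → 61.09
  0.3637 ng = 0.3637e3 pg = 363.7
Sum: 851.5 + 61.09 + 363.7 = 1276.29

1276.29 pg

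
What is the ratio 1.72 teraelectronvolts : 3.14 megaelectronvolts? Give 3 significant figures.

(1.72 × 10¹²) / (3.14 × 10⁶) = 0.5478 × 10⁶

548000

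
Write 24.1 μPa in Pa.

0.0000241 Pa

micro = 1e-6, (no prefix) = 1e0; factor is 1e-6.
24.1 × 1e-6 = 0.0000241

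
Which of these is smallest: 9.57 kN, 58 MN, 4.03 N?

9.57 kN = 9570 N
58 MN = 58000000 N
4.03 N = 4.03 N

4.03 N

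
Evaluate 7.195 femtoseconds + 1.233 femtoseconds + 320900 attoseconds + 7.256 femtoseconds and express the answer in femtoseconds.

In femtoseconds:
  7.195 femtoseconds → 7.195
  1.233 femtoseconds → 1.233
  320900 attoseconds = 320900 × 10^-3 femtoseconds = 320.9
  7.256 femtoseconds → 7.256
Sum: 7.195 + 1.233 + 320.9 + 7.256 = 336.584

336.584 femtoseconds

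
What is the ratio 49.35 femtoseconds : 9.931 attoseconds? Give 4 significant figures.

4969

(49.35 × 10⁻¹⁵) / (9.931 × 10⁻¹⁸) = 4.9693 × 10³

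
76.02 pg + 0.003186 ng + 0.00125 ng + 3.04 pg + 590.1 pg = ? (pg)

In pg:
  76.02 pg → 76.02
  0.003186 ng = 0.003186e3 pg = 3.186
  0.00125 ng = 0.00125e3 pg = 1.25
  3.04 pg → 3.04
  590.1 pg → 590.1
Sum: 76.02 + 3.186 + 1.25 + 3.04 + 590.1 = 673.596

673.596 pg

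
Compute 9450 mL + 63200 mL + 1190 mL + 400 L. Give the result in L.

473.84 L

In L:
  9450 mL = 9450 × 10⁻³ L = 9.45
  63200 mL = 63200 × 10⁻³ L = 63.2
  1190 mL = 1190 × 10⁻³ L = 1.19
  400 L → 400
Sum: 9.45 + 63.2 + 1.19 + 400 = 473.84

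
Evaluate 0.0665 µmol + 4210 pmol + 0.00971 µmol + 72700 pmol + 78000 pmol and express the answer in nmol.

In nmol:
  0.0665 µmol = 0.0665 × 10³ nmol = 66.5
  4210 pmol = 4210 × 10⁻³ nmol = 4.21
  0.00971 µmol = 0.00971 × 10³ nmol = 9.71
  72700 pmol = 72700 × 10⁻³ nmol = 72.7
  78000 pmol = 78000 × 10⁻³ nmol = 78
Sum: 66.5 + 4.21 + 9.71 + 72.7 + 78 = 231.12

231.12 nmol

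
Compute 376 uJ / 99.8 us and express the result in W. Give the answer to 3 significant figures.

(376e-6) / (99.8e-6) = 3.7675 W

3.77 W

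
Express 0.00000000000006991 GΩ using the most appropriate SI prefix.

= 69.91 × 10^-6 Ω; 10^-6 is micro.

69.91 µΩ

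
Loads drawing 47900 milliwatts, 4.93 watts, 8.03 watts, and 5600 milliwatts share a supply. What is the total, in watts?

In watts:
  47900 milliwatts = 47900 × 10^-3 watts = 47.9
  4.93 watts → 4.93
  8.03 watts → 8.03
  5600 milliwatts = 5600 × 10^-3 watts = 5.6
Sum: 47.9 + 4.93 + 8.03 + 5.6 = 66.46

66.46 watts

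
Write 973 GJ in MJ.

giga = 10⁹, mega = 10⁶; factor is 10³.
973 × 10³ = 973000

973000 MJ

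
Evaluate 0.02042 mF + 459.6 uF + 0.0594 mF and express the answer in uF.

539.42 uF

In uF:
  0.02042 mF = 0.02042e3 uF = 20.42
  459.6 uF → 459.6
  0.0594 mF = 0.0594e3 uF = 59.4
Sum: 20.42 + 459.6 + 59.4 = 539.42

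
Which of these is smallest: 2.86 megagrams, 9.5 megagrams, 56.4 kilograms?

56.4 kilograms

2.86 megagrams = 2860000 grams
9.5 megagrams = 9500000 grams
56.4 kilograms = 56400 grams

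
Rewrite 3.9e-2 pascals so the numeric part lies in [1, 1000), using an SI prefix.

= 39e-3 pascals; 1e-3 is milli.

39 millipascals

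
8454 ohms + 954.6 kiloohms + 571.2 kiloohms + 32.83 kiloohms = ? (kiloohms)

In kiloohms:
  8454 ohms = 8454 × 10⁻³ kiloohms = 8.454
  954.6 kiloohms → 954.6
  571.2 kiloohms → 571.2
  32.83 kiloohms → 32.83
Sum: 8.454 + 954.6 + 571.2 + 32.83 = 1567.084

1567.084 kiloohms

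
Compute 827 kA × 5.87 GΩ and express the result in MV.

4854490000 MV

827 × 10^3 × 5.87 × 10^9 = 4854.49 × 10^12 V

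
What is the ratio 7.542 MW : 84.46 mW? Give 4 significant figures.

(7.542 × 10^6) / (84.46 × 10^-3) = 0.089297 × 10^9

89300000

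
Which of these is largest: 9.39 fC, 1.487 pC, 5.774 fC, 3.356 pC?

9.39 fC = 0.00000000000000939 C
1.487 pC = 0.000000000001487 C
5.774 fC = 0.000000000000005774 C
3.356 pC = 0.000000000003356 C

3.356 pC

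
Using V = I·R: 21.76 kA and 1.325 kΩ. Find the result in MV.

21.76 × 10³ × 1.325 × 10³ = 28.832 × 10⁶ V

28.832 MV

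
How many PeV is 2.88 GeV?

giga = 10⁹, peta = 10¹⁵; factor is 10⁻⁶.
2.88 × 10⁻⁶ = 0.00000288

0.00000288 PeV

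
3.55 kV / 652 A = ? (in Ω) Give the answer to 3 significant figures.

5.44 Ω

(3.55 × 10³) / (652) = 0.0054448 × 10³ Ω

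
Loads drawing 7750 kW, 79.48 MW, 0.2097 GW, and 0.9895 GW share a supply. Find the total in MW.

1286.43 MW

In MW:
  7750 kW = 7750 × 10⁻³ MW = 7.75
  79.48 MW → 79.48
  0.2097 GW = 0.2097 × 10³ MW = 209.7
  0.9895 GW = 0.9895 × 10³ MW = 989.5
Sum: 7.75 + 79.48 + 209.7 + 989.5 = 1286.43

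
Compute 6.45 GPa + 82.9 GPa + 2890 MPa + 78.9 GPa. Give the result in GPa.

171.14 GPa

In GPa:
  6.45 GPa → 6.45
  82.9 GPa → 82.9
  2890 MPa = 2890 × 10^-3 GPa = 2.89
  78.9 GPa → 78.9
Sum: 6.45 + 82.9 + 2.89 + 78.9 = 171.14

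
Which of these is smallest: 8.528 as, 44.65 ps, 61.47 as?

8.528 as

8.528 as = 0.000000000000000008528 s
44.65 ps = 0.00000000004465 s
61.47 as = 0.00000000000000006147 s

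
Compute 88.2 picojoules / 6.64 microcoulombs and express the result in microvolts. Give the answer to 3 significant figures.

13.3 microvolts

(88.2 × 10^-12) / (6.64 × 10^-6) = 13.283 × 10^-6 V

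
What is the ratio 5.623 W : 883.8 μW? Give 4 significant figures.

6362

(5.623) / (883.8e-6) = 0.0063623e6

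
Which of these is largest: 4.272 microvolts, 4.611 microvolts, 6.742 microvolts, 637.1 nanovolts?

4.272 microvolts = 0.000004272 volts
4.611 microvolts = 0.000004611 volts
6.742 microvolts = 0.000006742 volts
637.1 nanovolts = 0.0000006371 volts

6.742 microvolts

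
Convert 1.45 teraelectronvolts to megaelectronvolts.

1450000 megaelectronvolts

tera = 10¹², mega = 10⁶; factor is 10⁶.
1.45 × 10⁶ = 1450000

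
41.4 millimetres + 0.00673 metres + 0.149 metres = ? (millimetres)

197.13 millimetres

In millimetres:
  41.4 millimetres → 41.4
  0.00673 metres = 0.00673 × 10³ millimetres = 6.73
  0.149 metres = 0.149 × 10³ millimetres = 149
Sum: 41.4 + 6.73 + 149 = 197.13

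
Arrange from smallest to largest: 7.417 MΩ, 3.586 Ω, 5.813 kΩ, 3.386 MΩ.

7.417 MΩ = 7417000 Ω
3.586 Ω = 3.586 Ω
5.813 kΩ = 5813 Ω
3.386 MΩ = 3386000 Ω

3.586 Ω < 5.813 kΩ < 3.386 MΩ < 7.417 MΩ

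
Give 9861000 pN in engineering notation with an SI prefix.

9.861 μN

= 9.861 × 10⁻⁶ N; 10⁻⁶ is micro.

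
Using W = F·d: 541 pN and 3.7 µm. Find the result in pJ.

0.0020017 pJ

541 × 10^-12 × 3.7 × 10^-6 = 2001.7 × 10^-18 J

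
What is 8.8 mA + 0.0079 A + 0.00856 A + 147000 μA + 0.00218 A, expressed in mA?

In mA:
  8.8 mA → 8.8
  0.0079 A = 0.0079e3 mA = 7.9
  0.00856 A = 0.00856e3 mA = 8.56
  147000 μA = 147000e-3 mA = 147
  0.00218 A = 0.00218e3 mA = 2.18
Sum: 8.8 + 7.9 + 8.56 + 147 + 2.18 = 174.44

174.44 mA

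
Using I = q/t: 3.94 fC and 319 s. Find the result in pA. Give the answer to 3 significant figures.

(3.94 × 10⁻¹⁵) / (319) = 0.012351 × 10⁻¹⁵ A

0.0000124 pA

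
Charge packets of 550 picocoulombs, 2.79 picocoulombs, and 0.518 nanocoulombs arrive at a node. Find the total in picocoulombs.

In picocoulombs:
  550 picocoulombs → 550
  2.79 picocoulombs → 2.79
  0.518 nanocoulombs = 0.518 × 10^3 picocoulombs = 518
Sum: 550 + 2.79 + 518 = 1070.79

1070.79 picocoulombs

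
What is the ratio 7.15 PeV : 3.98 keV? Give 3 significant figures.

1800000000000

(7.15 × 10¹⁵) / (3.98 × 10³) = 1.796 × 10¹²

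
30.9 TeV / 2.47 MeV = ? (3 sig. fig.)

(30.9e12) / (2.47e6) = 12.51e6

12500000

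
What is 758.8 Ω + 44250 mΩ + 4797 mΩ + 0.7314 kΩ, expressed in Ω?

1539.247 Ω

In Ω:
  758.8 Ω → 758.8
  44250 mΩ = 44250e-3 Ω = 44.25
  4797 mΩ = 4797e-3 Ω = 4.797
  0.7314 kΩ = 0.7314e3 Ω = 731.4
Sum: 758.8 + 44.25 + 4.797 + 731.4 = 1539.247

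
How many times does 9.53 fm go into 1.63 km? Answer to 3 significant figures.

(1.63 × 10³) / (9.53 × 10⁻¹⁵) = 0.171 × 10¹⁸

171000000000000000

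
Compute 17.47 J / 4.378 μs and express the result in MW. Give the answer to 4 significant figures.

3.990 MW

(17.47) / (4.378e-6) = 3.99041e6 W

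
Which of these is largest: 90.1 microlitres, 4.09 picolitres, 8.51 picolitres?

90.1 microlitres

90.1 microlitres = 0.0000901 litres
4.09 picolitres = 0.00000000000409 litres
8.51 picolitres = 0.00000000000851 litres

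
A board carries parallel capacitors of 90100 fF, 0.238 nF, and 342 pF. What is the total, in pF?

In pF:
  90100 fF = 90100e-3 pF = 90.1
  0.238 nF = 0.238e3 pF = 238
  342 pF → 342
Sum: 90.1 + 238 + 342 = 670.1

670.1 pF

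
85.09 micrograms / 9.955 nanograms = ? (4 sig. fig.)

(85.09e-6) / (9.955e-9) = 8.5475e3

8547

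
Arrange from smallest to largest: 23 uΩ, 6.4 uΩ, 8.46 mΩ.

6.4 uΩ < 23 uΩ < 8.46 mΩ

23 uΩ = 0.000023 Ω
6.4 uΩ = 0.0000064 Ω
8.46 mΩ = 0.00846 Ω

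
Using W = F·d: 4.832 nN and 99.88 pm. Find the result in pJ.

4.832 × 10⁻⁹ × 99.88 × 10⁻¹² = 482.62016 × 10⁻²¹ J

0.00000048262016 pJ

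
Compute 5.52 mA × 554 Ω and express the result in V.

5.52 × 10⁻³ × 554 = 3058.08 × 10⁻³ V

3.05808 V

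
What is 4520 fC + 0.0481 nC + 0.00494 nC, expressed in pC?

In pC:
  4520 fC = 4520e-3 pC = 4.52
  0.0481 nC = 0.0481e3 pC = 48.1
  0.00494 nC = 0.00494e3 pC = 4.94
Sum: 4.52 + 48.1 + 4.94 = 57.56

57.56 pC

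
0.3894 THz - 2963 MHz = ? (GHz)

386.437 GHz

In GHz:
  0.3894 THz = 0.3894e3 GHz = 389.4
  2963 MHz = 2963e-3 GHz = 2.963
Difference: 389.4 - 2.963 = 386.437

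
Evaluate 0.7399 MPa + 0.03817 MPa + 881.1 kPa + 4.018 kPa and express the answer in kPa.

1663.188 kPa

In kPa:
  0.7399 MPa = 0.7399 × 10^3 kPa = 739.9
  0.03817 MPa = 0.03817 × 10^3 kPa = 38.17
  881.1 kPa → 881.1
  4.018 kPa → 4.018
Sum: 739.9 + 38.17 + 881.1 + 4.018 = 1663.188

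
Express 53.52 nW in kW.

0.00000000005352 kW

nano = 10⁻⁹, kilo = 10³; factor is 10⁻¹².
53.52 × 10⁻¹² = 0.00000000005352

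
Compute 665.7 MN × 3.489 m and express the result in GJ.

665.7e6 × 3.489 = 2322.6273e6 J

2.3226273 GJ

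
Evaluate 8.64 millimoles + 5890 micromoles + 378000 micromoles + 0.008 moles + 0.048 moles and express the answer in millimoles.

In millimoles:
  8.64 millimoles → 8.64
  5890 micromoles = 5890 × 10⁻³ millimoles = 5.89
  378000 micromoles = 378000 × 10⁻³ millimoles = 378
  0.008 moles = 0.008 × 10³ millimoles = 8
  0.048 moles = 0.048 × 10³ millimoles = 48
Sum: 8.64 + 5.89 + 378 + 8 + 48 = 448.53

448.53 millimoles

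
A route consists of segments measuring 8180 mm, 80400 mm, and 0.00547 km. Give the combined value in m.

In m:
  8180 mm = 8180 × 10^-3 m = 8.18
  80400 mm = 80400 × 10^-3 m = 80.4
  0.00547 km = 0.00547 × 10^3 m = 5.47
Sum: 8.18 + 80.4 + 5.47 = 94.05

94.05 m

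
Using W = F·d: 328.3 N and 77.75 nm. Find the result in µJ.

25.525325 µJ

328.3 × 77.75 × 10⁻⁹ = 25525.325 × 10⁻⁹ J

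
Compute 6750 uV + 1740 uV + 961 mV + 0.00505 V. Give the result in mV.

974.54 mV

In mV:
  6750 uV = 6750e-3 mV = 6.75
  1740 uV = 1740e-3 mV = 1.74
  961 mV → 961
  0.00505 V = 0.00505e3 mV = 5.05
Sum: 6.75 + 1.74 + 961 + 5.05 = 974.54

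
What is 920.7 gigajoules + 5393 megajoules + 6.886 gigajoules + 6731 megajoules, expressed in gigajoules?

In gigajoules:
  920.7 gigajoules → 920.7
  5393 megajoules = 5393 × 10^-3 gigajoules = 5.393
  6.886 gigajoules → 6.886
  6731 megajoules = 6731 × 10^-3 gigajoules = 6.731
Sum: 920.7 + 5.393 + 6.886 + 6.731 = 939.71

939.71 gigajoules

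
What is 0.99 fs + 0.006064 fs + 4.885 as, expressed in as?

In as:
  0.99 fs = 0.99e3 as = 990
  0.006064 fs = 0.006064e3 as = 6.064
  4.885 as → 4.885
Sum: 990 + 6.064 + 4.885 = 1000.949

1000.949 as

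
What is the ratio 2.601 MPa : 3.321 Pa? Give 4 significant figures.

783200

(2.601 × 10^6) / (3.321) = 0.7832 × 10^6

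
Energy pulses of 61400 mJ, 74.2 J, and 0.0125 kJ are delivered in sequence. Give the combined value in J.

In J:
  61400 mJ = 61400e-3 J = 61.4
  74.2 J → 74.2
  0.0125 kJ = 0.0125e3 J = 12.5
Sum: 61.4 + 74.2 + 12.5 = 148.1

148.1 J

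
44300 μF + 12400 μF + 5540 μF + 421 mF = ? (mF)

483.24 mF

In mF:
  44300 μF = 44300 × 10⁻³ mF = 44.3
  12400 μF = 12400 × 10⁻³ mF = 12.4
  5540 μF = 5540 × 10⁻³ mF = 5.54
  421 mF → 421
Sum: 44.3 + 12.4 + 5.54 + 421 = 483.24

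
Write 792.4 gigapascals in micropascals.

giga = 1e9, micro = 1e-6; factor is 1e15.
792.4 × 1e15 = 792400000000000000

792400000000000000 micropascals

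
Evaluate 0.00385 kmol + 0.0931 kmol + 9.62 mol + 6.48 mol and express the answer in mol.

In mol:
  0.00385 kmol = 0.00385 × 10^3 mol = 3.85
  0.0931 kmol = 0.0931 × 10^3 mol = 93.1
  9.62 mol → 9.62
  6.48 mol → 6.48
Sum: 3.85 + 93.1 + 9.62 + 6.48 = 113.05

113.05 mol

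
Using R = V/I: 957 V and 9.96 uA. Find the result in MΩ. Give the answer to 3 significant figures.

96.1 MΩ

(957) / (9.96e-6) = 96.084e6 Ω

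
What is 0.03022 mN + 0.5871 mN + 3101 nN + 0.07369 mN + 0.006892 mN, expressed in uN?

701.003 uN

In uN:
  0.03022 mN = 0.03022e3 uN = 30.22
  0.5871 mN = 0.5871e3 uN = 587.1
  3101 nN = 3101e-3 uN = 3.101
  0.07369 mN = 0.07369e3 uN = 73.69
  0.006892 mN = 0.006892e3 uN = 6.892
Sum: 30.22 + 587.1 + 3.101 + 73.69 + 6.892 = 701.003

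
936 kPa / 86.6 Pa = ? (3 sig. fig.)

(936 × 10³) / (86.6) = 10.81 × 10³

10800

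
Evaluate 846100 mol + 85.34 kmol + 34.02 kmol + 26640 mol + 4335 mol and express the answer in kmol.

In kmol:
  846100 mol = 846100 × 10^-3 kmol = 846.1
  85.34 kmol → 85.34
  34.02 kmol → 34.02
  26640 mol = 26640 × 10^-3 kmol = 26.64
  4335 mol = 4335 × 10^-3 kmol = 4.335
Sum: 846.1 + 85.34 + 34.02 + 26.64 + 4.335 = 996.435

996.435 kmol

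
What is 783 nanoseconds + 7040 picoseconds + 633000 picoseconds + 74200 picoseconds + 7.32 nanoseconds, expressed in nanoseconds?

In nanoseconds:
  783 nanoseconds → 783
  7040 picoseconds = 7040 × 10⁻³ nanoseconds = 7.04
  633000 picoseconds = 633000 × 10⁻³ nanoseconds = 633
  74200 picoseconds = 74200 × 10⁻³ nanoseconds = 74.2
  7.32 nanoseconds → 7.32
Sum: 783 + 7.04 + 633 + 74.2 + 7.32 = 1504.56

1504.56 nanoseconds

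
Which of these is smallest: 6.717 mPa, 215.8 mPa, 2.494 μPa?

6.717 mPa = 0.006717 Pa
215.8 mPa = 0.2158 Pa
2.494 μPa = 0.000002494 Pa

2.494 μPa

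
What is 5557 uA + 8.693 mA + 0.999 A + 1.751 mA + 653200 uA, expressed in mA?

In mA:
  5557 uA = 5557e-3 mA = 5.557
  8.693 mA → 8.693
  0.999 A = 0.999e3 mA = 999
  1.751 mA → 1.751
  653200 uA = 653200e-3 mA = 653.2
Sum: 5.557 + 8.693 + 999 + 1.751 + 653.2 = 1668.201

1668.201 mA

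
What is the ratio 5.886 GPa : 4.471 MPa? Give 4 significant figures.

(5.886 × 10⁹) / (4.471 × 10⁶) = 1.3165 × 10³

1316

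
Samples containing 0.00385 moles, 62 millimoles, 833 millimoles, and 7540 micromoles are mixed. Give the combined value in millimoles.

906.39 millimoles

In millimoles:
  0.00385 moles = 0.00385 × 10^3 millimoles = 3.85
  62 millimoles → 62
  833 millimoles → 833
  7540 micromoles = 7540 × 10^-3 millimoles = 7.54
Sum: 3.85 + 62 + 833 + 7.54 = 906.39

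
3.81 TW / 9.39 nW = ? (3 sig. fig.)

(3.81 × 10^12) / (9.39 × 10^-9) = 0.4058 × 10^21

406000000000000000000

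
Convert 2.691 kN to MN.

kilo = 10³, mega = 10⁶; factor is 10⁻³.
2.691 × 10⁻³ = 0.002691

0.002691 MN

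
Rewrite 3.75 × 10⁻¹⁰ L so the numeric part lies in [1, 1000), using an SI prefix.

= 375 × 10⁻¹² L; 10⁻¹² is pico.

375 pL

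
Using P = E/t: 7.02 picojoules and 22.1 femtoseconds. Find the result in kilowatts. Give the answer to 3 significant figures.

0.318 kilowatts

(7.02 × 10⁻¹²) / (22.1 × 10⁻¹⁵) = 0.31765 × 10³ W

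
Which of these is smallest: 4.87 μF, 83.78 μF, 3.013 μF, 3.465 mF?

3.013 μF

4.87 μF = 0.00000487 F
83.78 μF = 0.00008378 F
3.013 μF = 0.000003013 F
3.465 mF = 0.003465 F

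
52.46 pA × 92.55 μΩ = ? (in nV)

0.000004855173 nV

52.46e-12 × 92.55e-6 = 4855.173e-18 V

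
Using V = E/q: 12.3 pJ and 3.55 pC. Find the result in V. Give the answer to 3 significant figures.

(12.3 × 10^-12) / (3.55 × 10^-12) = 3.4648 V

3.46 V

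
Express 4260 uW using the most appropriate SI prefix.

= 4.26 × 10^-3 W; 10^-3 is milli.

4.26 mW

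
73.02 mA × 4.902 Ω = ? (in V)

0.35794404 V

73.02 × 10^-3 × 4.902 = 357.94404 × 10^-3 V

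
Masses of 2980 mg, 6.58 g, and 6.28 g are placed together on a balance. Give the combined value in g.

15.84 g

In g:
  2980 mg = 2980 × 10^-3 g = 2.98
  6.58 g → 6.58
  6.28 g → 6.28
Sum: 2.98 + 6.58 + 6.28 = 15.84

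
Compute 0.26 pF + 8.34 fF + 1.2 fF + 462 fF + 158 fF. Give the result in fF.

In fF:
  0.26 pF = 0.26e3 fF = 260
  8.34 fF → 8.34
  1.2 fF → 1.2
  462 fF → 462
  158 fF → 158
Sum: 260 + 8.34 + 1.2 + 462 + 158 = 889.54

889.54 fF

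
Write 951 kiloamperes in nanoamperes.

kilo = 10³, nano = 10⁻⁹; factor is 10¹².
951 × 10¹² = 951000000000000

951000000000000 nanoamperes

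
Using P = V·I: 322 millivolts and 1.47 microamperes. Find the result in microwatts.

322 × 10⁻³ × 1.47 × 10⁻⁶ = 473.34 × 10⁻⁹ W

0.47334 microwatts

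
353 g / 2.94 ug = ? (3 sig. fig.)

(353) / (2.94 × 10⁻⁶) = 120.1 × 10⁶

120000000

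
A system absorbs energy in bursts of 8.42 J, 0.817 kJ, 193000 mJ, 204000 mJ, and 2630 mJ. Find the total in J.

1225.05 J

In J:
  8.42 J → 8.42
  0.817 kJ = 0.817 × 10^3 J = 817
  193000 mJ = 193000 × 10^-3 J = 193
  204000 mJ = 204000 × 10^-3 J = 204
  2630 mJ = 2630 × 10^-3 J = 2.63
Sum: 8.42 + 817 + 193 + 204 + 2.63 = 1225.05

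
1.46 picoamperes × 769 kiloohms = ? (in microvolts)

1.46 × 10^-12 × 769 × 10^3 = 1122.74 × 10^-9 V

1.12274 microvolts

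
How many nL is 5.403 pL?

pico = 10^-12, nano = 10^-9; factor is 10^-3.
5.403 × 10^-3 = 0.005403

0.005403 nL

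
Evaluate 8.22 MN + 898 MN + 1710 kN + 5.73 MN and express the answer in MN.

In MN:
  8.22 MN → 8.22
  898 MN → 898
  1710 kN = 1710e-3 MN = 1.71
  5.73 MN → 5.73
Sum: 8.22 + 898 + 1.71 + 5.73 = 913.66

913.66 MN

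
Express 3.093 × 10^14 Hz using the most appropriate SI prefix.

309.3 THz

= 309.3 × 10^12 Hz; 10^12 is tera.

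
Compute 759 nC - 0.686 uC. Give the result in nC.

73 nC

In nC:
  759 nC → 759
  0.686 uC = 0.686 × 10³ nC = 686
Difference: 759 - 686 = 73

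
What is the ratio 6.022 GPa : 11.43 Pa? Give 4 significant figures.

(6.022 × 10⁹) / (11.43) = 0.52686 × 10⁹

526900000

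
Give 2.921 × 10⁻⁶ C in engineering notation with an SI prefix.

2.921 uC

= 2.921 × 10⁻⁶ C; 10⁻⁶ is micro.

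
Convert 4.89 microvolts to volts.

micro = 1e-6, (no prefix) = 1e0; factor is 1e-6.
4.89 × 1e-6 = 0.00000489

0.00000489 volts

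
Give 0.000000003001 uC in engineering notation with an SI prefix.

= 3.001 × 10⁻¹⁵ C; 10⁻¹⁵ is femto.

3.001 fC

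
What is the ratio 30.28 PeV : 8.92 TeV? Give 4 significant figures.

(30.28 × 10¹⁵) / (8.92 × 10¹²) = 3.3946 × 10³

3395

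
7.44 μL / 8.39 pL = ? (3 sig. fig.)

(7.44 × 10^-6) / (8.39 × 10^-12) = 0.8868 × 10^6

887000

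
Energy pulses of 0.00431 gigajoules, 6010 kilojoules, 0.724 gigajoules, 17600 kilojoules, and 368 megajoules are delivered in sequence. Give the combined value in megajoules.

In megajoules:
  0.00431 gigajoules = 0.00431e3 megajoules = 4.31
  6010 kilojoules = 6010e-3 megajoules = 6.01
  0.724 gigajoules = 0.724e3 megajoules = 724
  17600 kilojoules = 17600e-3 megajoules = 17.6
  368 megajoules → 368
Sum: 4.31 + 6.01 + 724 + 17.6 + 368 = 1119.92

1119.92 megajoules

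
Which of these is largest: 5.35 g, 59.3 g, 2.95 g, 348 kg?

5.35 g = 5.35 g
59.3 g = 59.3 g
2.95 g = 2.95 g
348 kg = 348000 g

348 kg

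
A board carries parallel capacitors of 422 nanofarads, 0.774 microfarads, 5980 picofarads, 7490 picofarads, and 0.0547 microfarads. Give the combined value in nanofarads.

In nanofarads:
  422 nanofarads → 422
  0.774 microfarads = 0.774 × 10³ nanofarads = 774
  5980 picofarads = 5980 × 10⁻³ nanofarads = 5.98
  7490 picofarads = 7490 × 10⁻³ nanofarads = 7.49
  0.0547 microfarads = 0.0547 × 10³ nanofarads = 54.7
Sum: 422 + 774 + 5.98 + 7.49 + 54.7 = 1264.17

1264.17 nanofarads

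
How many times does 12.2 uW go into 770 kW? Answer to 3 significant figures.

(770e3) / (12.2e-6) = 63.11e9

63100000000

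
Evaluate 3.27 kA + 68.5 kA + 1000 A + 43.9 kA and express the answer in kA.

116.67 kA

In kA:
  3.27 kA → 3.27
  68.5 kA → 68.5
  1000 A = 1000 × 10^-3 kA = 1
  43.9 kA → 43.9
Sum: 3.27 + 68.5 + 1 + 43.9 = 116.67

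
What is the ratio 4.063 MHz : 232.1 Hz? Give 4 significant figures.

(4.063 × 10⁶) / (232.1) = 0.017505 × 10⁶

17510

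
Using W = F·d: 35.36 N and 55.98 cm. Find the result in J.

19.794528 J

35.36 × 55.98e-2 = 1979.4528e-2 J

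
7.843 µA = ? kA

micro = 1e-6, kilo = 1e3; factor is 1e-9.
7.843 × 1e-9 = 0.000000007843

0.000000007843 kA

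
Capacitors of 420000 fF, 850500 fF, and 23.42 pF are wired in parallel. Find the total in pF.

In pF:
  420000 fF = 420000e-3 pF = 420
  850500 fF = 850500e-3 pF = 850.5
  23.42 pF → 23.42
Sum: 420 + 850.5 + 23.42 = 1293.92

1293.92 pF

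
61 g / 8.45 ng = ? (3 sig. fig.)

(61) / (8.45e-9) = 7.219e9

7220000000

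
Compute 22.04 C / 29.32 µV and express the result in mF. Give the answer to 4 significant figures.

751700000 mF

(22.04) / (29.32 × 10⁻⁶) = 0.751705 × 10⁶ F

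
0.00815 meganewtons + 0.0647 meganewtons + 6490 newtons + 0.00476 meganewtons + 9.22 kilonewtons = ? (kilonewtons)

93.32 kilonewtons

In kilonewtons:
  0.00815 meganewtons = 0.00815 × 10^3 kilonewtons = 8.15
  0.0647 meganewtons = 0.0647 × 10^3 kilonewtons = 64.7
  6490 newtons = 6490 × 10^-3 kilonewtons = 6.49
  0.00476 meganewtons = 0.00476 × 10^3 kilonewtons = 4.76
  9.22 kilonewtons → 9.22
Sum: 8.15 + 64.7 + 6.49 + 4.76 + 9.22 = 93.32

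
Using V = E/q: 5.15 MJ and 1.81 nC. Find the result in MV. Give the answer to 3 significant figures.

(5.15 × 10⁶) / (1.81 × 10⁻⁹) = 2.8453 × 10¹⁵ V

2850000000 MV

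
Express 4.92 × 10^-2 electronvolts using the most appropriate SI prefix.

49.2 millielectronvolts

= 49.2 × 10^-3 electronvolts; 10^-3 is milli.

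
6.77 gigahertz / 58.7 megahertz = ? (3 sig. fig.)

115

(6.77e9) / (58.7e6) = 0.1153e3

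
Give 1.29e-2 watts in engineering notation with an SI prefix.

12.9 milliwatts

= 12.9e-3 watts; 1e-3 is milli.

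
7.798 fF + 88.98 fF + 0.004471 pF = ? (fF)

101.249 fF

In fF:
  7.798 fF → 7.798
  88.98 fF → 88.98
  0.004471 pF = 0.004471 × 10^3 fF = 4.471
Sum: 7.798 + 88.98 + 4.471 = 101.249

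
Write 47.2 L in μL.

(no prefix) = 1e0, micro = 1e-6; factor is 1e6.
47.2 × 1e6 = 47200000

47200000 μL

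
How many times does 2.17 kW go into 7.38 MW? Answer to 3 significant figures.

(7.38 × 10⁶) / (2.17 × 10³) = 3.401 × 10³

3400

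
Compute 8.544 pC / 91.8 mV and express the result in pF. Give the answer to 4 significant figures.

93.07 pF

(8.544 × 10^-12) / (91.8 × 10^-3) = 0.0930719 × 10^-9 F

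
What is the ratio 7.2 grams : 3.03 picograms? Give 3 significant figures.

(7.2) / (3.03e-12) = 2.376e12

2380000000000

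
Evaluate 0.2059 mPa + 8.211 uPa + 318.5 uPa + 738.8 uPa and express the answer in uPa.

1271.411 uPa

In uPa:
  0.2059 mPa = 0.2059 × 10³ uPa = 205.9
  8.211 uPa → 8.211
  318.5 uPa → 318.5
  738.8 uPa → 738.8
Sum: 205.9 + 8.211 + 318.5 + 738.8 = 1271.411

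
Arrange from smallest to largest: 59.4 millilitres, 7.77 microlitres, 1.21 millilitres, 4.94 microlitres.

59.4 millilitres = 0.0594 litres
7.77 microlitres = 0.00000777 litres
1.21 millilitres = 0.00121 litres
4.94 microlitres = 0.00000494 litres

4.94 microlitres < 7.77 microlitres < 1.21 millilitres < 59.4 millilitres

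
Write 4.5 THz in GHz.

4500 GHz

tera = 10^12, giga = 10^9; factor is 10^3.
4.5 × 10^3 = 4500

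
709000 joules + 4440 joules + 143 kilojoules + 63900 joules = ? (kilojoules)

920.34 kilojoules

In kilojoules:
  709000 joules = 709000 × 10⁻³ kilojoules = 709
  4440 joules = 4440 × 10⁻³ kilojoules = 4.44
  143 kilojoules → 143
  63900 joules = 63900 × 10⁻³ kilojoules = 63.9
Sum: 709 + 4.44 + 143 + 63.9 = 920.34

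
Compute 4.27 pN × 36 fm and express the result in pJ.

4.27 × 10⁻¹² × 36 × 10⁻¹⁵ = 153.72 × 10⁻²⁷ J

0.00000000000015372 pJ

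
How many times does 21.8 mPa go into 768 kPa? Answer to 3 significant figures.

(768 × 10^3) / (21.8 × 10^-3) = 35.23 × 10^6

35200000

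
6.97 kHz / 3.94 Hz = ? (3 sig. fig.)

1770

(6.97 × 10³) / (3.94) = 1.769 × 10³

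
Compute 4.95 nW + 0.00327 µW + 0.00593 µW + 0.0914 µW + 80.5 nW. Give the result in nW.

In nW:
  4.95 nW → 4.95
  0.00327 µW = 0.00327 × 10³ nW = 3.27
  0.00593 µW = 0.00593 × 10³ nW = 5.93
  0.0914 µW = 0.0914 × 10³ nW = 91.4
  80.5 nW → 80.5
Sum: 4.95 + 3.27 + 5.93 + 91.4 + 80.5 = 186.05

186.05 nW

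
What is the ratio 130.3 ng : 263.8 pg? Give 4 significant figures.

493.9

(130.3 × 10⁻⁹) / (263.8 × 10⁻¹²) = 0.49393 × 10³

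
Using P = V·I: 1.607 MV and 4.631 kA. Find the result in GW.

7.442017 GW

1.607 × 10^6 × 4.631 × 10^3 = 7.442017 × 10^9 W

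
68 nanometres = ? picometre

nano = 10⁻⁹, pico = 10⁻¹²; factor is 10³.
68 × 10³ = 68000

68000 picometres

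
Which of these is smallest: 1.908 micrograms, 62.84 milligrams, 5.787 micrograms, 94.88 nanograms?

1.908 micrograms = 0.000001908 grams
62.84 milligrams = 0.06284 grams
5.787 micrograms = 0.000005787 grams
94.88 nanograms = 0.00000009488 grams

94.88 nanograms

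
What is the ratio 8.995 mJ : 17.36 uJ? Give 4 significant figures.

(8.995 × 10⁻³) / (17.36 × 10⁻⁶) = 0.51815 × 10³

518.1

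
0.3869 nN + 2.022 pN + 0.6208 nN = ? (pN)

In pN:
  0.3869 nN = 0.3869e3 pN = 386.9
  2.022 pN → 2.022
  0.6208 nN = 0.6208e3 pN = 620.8
Sum: 386.9 + 2.022 + 620.8 = 1009.722

1009.722 pN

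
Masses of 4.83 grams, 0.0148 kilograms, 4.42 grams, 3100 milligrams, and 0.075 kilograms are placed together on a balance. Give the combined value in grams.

102.15 grams

In grams:
  4.83 grams → 4.83
  0.0148 kilograms = 0.0148 × 10³ grams = 14.8
  4.42 grams → 4.42
  3100 milligrams = 3100 × 10⁻³ grams = 3.1
  0.075 kilograms = 0.075 × 10³ grams = 75
Sum: 4.83 + 14.8 + 4.42 + 3.1 + 75 = 102.15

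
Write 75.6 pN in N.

0.0000000000756 N

pico = 10⁻¹², (no prefix) = 10⁰; factor is 10⁻¹².
75.6 × 10⁻¹² = 0.0000000000756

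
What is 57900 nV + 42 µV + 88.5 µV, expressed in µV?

In µV:
  57900 nV = 57900e-3 µV = 57.9
  42 µV → 42
  88.5 µV → 88.5
Sum: 57.9 + 42 + 88.5 = 188.4

188.4 µV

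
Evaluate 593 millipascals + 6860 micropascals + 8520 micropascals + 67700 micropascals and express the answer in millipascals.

In millipascals:
  593 millipascals → 593
  6860 micropascals = 6860e-3 millipascals = 6.86
  8520 micropascals = 8520e-3 millipascals = 8.52
  67700 micropascals = 67700e-3 millipascals = 67.7
Sum: 593 + 6.86 + 8.52 + 67.7 = 676.08

676.08 millipascals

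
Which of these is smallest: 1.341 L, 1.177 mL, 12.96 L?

1.177 mL

1.341 L = 1.341 L
1.177 mL = 0.001177 L
12.96 L = 12.96 L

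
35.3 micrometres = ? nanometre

micro = 10^-6, nano = 10^-9; factor is 10^3.
35.3 × 10^3 = 35300

35300 nanometres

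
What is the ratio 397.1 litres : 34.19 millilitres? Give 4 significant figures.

11610

(397.1) / (34.19e-3) = 11.615e3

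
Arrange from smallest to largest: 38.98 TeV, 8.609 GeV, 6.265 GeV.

38.98 TeV = 38980000000000 eV
8.609 GeV = 8609000000 eV
6.265 GeV = 6265000000 eV

6.265 GeV < 8.609 GeV < 38.98 TeV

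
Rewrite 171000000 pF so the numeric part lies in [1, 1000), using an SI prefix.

= 171e-6 F; 1e-6 is micro.

171 μF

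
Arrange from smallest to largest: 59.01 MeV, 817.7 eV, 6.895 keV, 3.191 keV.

59.01 MeV = 59010000 eV
817.7 eV = 817.7 eV
6.895 keV = 6895 eV
3.191 keV = 3191 eV

817.7 eV < 3.191 keV < 6.895 keV < 59.01 MeV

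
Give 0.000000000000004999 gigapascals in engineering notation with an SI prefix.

= 4.999 × 10^-6 pascals; 10^-6 is micro.

4.999 micropascals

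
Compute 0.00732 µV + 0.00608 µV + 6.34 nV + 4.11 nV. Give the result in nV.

23.85 nV

In nV:
  0.00732 µV = 0.00732 × 10^3 nV = 7.32
  0.00608 µV = 0.00608 × 10^3 nV = 6.08
  6.34 nV → 6.34
  4.11 nV → 4.11
Sum: 7.32 + 6.08 + 6.34 + 4.11 = 23.85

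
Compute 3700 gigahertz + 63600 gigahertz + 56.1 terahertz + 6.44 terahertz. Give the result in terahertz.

In terahertz:
  3700 gigahertz = 3700 × 10⁻³ terahertz = 3.7
  63600 gigahertz = 63600 × 10⁻³ terahertz = 63.6
  56.1 terahertz → 56.1
  6.44 terahertz → 6.44
Sum: 3.7 + 63.6 + 56.1 + 6.44 = 129.84

129.84 terahertz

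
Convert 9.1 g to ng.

(no prefix) = 10⁰, nano = 10⁻⁹; factor is 10⁹.
9.1 × 10⁹ = 9100000000

9100000000 ng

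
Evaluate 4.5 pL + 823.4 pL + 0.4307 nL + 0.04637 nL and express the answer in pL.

1304.97 pL

In pL:
  4.5 pL → 4.5
  823.4 pL → 823.4
  0.4307 nL = 0.4307 × 10³ pL = 430.7
  0.04637 nL = 0.04637 × 10³ pL = 46.37
Sum: 4.5 + 823.4 + 430.7 + 46.37 = 1304.97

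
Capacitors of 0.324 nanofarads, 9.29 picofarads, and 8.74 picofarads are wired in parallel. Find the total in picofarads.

In picofarads:
  0.324 nanofarads = 0.324 × 10³ picofarads = 324
  9.29 picofarads → 9.29
  8.74 picofarads → 8.74
Sum: 324 + 9.29 + 8.74 = 342.03

342.03 picofarads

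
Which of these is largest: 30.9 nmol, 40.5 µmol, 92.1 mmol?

30.9 nmol = 0.0000000309 mol
40.5 µmol = 0.0000405 mol
92.1 mmol = 0.0921 mol

92.1 mmol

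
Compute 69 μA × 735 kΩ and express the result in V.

50.715 V

69 × 10^-6 × 735 × 10^3 = 50715 × 10^-3 V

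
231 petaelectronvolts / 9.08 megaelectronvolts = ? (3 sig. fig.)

25400000000

(231 × 10¹⁵) / (9.08 × 10⁶) = 25.44 × 10⁹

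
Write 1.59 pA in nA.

0.00159 nA

pico = 1e-12, nano = 1e-9; factor is 1e-3.
1.59 × 1e-3 = 0.00159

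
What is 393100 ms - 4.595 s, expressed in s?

388.505 s

In s:
  393100 ms = 393100 × 10⁻³ s = 393.1
  4.595 s → 4.595
Difference: 393.1 - 4.595 = 388.505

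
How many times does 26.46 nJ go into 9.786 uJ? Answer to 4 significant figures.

369.8

(9.786 × 10⁻⁶) / (26.46 × 10⁻⁹) = 0.36984 × 10³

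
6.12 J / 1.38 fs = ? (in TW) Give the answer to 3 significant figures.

(6.12) / (1.38 × 10⁻¹⁵) = 4.4348 × 10¹⁵ W

4430 TW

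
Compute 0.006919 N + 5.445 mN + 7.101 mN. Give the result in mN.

19.465 mN

In mN:
  0.006919 N = 0.006919 × 10³ mN = 6.919
  5.445 mN → 5.445
  7.101 mN → 7.101
Sum: 6.919 + 5.445 + 7.101 = 19.465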